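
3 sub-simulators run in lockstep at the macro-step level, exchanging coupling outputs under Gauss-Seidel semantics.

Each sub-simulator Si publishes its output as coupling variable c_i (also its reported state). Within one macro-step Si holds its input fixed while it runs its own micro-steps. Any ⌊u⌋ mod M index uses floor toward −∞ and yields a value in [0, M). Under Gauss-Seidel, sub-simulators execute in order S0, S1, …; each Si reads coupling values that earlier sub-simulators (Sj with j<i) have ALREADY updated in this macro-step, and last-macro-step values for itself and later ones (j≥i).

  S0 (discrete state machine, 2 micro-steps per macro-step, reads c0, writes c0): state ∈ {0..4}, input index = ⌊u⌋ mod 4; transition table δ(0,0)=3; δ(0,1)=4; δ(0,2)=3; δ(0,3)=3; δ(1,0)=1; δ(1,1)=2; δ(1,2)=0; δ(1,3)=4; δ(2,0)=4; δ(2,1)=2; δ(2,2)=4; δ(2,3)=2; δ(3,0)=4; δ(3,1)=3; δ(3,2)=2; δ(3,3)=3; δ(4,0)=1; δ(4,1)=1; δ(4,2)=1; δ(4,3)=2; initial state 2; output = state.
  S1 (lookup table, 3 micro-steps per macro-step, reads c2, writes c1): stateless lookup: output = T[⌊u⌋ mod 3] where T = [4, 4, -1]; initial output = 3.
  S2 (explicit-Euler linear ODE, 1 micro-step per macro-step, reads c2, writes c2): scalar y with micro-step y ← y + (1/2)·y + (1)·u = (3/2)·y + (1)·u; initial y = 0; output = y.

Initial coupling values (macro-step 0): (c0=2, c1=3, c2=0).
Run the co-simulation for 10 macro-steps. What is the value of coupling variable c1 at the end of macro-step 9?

macro 1: S0 reads c0=2 → after 2×micro: 1; S1 reads c2=0 → after 3×micro: 4; S2 reads c2=0 → after 1×micro: 0 ⇒ (c0=1, c1=4, c2=0)
macro 2: S0 reads c0=1 → after 2×micro: 2; S1 reads c2=0 → after 3×micro: 4; S2 reads c2=0 → after 1×micro: 0 ⇒ (c0=2, c1=4, c2=0)
macro 3: S0 reads c0=2 → after 2×micro: 1; S1 reads c2=0 → after 3×micro: 4; S2 reads c2=0 → after 1×micro: 0 ⇒ (c0=1, c1=4, c2=0)
macro 4: S0 reads c0=1 → after 2×micro: 2; S1 reads c2=0 → after 3×micro: 4; S2 reads c2=0 → after 1×micro: 0 ⇒ (c0=2, c1=4, c2=0)
macro 5: S0 reads c0=2 → after 2×micro: 1; S1 reads c2=0 → after 3×micro: 4; S2 reads c2=0 → after 1×micro: 0 ⇒ (c0=1, c1=4, c2=0)
macro 6: S0 reads c0=1 → after 2×micro: 2; S1 reads c2=0 → after 3×micro: 4; S2 reads c2=0 → after 1×micro: 0 ⇒ (c0=2, c1=4, c2=0)
macro 7: S0 reads c0=2 → after 2×micro: 1; S1 reads c2=0 → after 3×micro: 4; S2 reads c2=0 → after 1×micro: 0 ⇒ (c0=1, c1=4, c2=0)
macro 8: S0 reads c0=1 → after 2×micro: 2; S1 reads c2=0 → after 3×micro: 4; S2 reads c2=0 → after 1×micro: 0 ⇒ (c0=2, c1=4, c2=0)
macro 9: S0 reads c0=2 → after 2×micro: 1; S1 reads c2=0 → after 3×micro: 4; S2 reads c2=0 → after 1×micro: 0 ⇒ (c0=1, c1=4, c2=0)
macro 10: S0 reads c0=1 → after 2×micro: 2; S1 reads c2=0 → after 3×micro: 4; S2 reads c2=0 → after 1×micro: 0 ⇒ (c0=2, c1=4, c2=0)

c1 at macro-step 9 = 4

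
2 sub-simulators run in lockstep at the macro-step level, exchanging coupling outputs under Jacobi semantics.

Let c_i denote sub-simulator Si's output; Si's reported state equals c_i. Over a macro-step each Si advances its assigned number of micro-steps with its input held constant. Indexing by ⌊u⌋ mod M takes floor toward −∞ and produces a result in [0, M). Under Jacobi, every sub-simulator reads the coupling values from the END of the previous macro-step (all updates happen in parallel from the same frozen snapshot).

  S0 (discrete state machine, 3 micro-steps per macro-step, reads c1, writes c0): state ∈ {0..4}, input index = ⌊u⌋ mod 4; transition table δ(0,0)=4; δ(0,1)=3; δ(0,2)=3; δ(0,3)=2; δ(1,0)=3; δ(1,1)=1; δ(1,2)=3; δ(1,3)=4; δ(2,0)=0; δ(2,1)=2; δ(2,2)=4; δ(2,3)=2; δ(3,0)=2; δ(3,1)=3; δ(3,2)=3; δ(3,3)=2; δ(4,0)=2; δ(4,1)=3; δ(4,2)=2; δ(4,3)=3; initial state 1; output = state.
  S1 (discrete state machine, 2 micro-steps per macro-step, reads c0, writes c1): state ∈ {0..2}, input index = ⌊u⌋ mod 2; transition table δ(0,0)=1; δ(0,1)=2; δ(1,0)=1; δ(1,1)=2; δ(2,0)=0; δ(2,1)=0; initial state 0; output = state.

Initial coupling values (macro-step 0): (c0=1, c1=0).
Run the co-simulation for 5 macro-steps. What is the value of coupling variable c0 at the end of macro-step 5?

macro 1: S0 reads c1=0 → after 3×micro: 0; S1 reads c0=1 → after 2×micro: 0 ⇒ (c0=0, c1=0)
macro 2: S0 reads c1=0 → after 3×micro: 0; S1 reads c0=0 → after 2×micro: 1 ⇒ (c0=0, c1=1)
macro 3: S0 reads c1=1 → after 3×micro: 3; S1 reads c0=0 → after 2×micro: 1 ⇒ (c0=3, c1=1)
macro 4: S0 reads c1=1 → after 3×micro: 3; S1 reads c0=3 → after 2×micro: 0 ⇒ (c0=3, c1=0)
macro 5: S0 reads c1=0 → after 3×micro: 4; S1 reads c0=3 → after 2×micro: 0 ⇒ (c0=4, c1=0)

c0 at macro-step 5 = 4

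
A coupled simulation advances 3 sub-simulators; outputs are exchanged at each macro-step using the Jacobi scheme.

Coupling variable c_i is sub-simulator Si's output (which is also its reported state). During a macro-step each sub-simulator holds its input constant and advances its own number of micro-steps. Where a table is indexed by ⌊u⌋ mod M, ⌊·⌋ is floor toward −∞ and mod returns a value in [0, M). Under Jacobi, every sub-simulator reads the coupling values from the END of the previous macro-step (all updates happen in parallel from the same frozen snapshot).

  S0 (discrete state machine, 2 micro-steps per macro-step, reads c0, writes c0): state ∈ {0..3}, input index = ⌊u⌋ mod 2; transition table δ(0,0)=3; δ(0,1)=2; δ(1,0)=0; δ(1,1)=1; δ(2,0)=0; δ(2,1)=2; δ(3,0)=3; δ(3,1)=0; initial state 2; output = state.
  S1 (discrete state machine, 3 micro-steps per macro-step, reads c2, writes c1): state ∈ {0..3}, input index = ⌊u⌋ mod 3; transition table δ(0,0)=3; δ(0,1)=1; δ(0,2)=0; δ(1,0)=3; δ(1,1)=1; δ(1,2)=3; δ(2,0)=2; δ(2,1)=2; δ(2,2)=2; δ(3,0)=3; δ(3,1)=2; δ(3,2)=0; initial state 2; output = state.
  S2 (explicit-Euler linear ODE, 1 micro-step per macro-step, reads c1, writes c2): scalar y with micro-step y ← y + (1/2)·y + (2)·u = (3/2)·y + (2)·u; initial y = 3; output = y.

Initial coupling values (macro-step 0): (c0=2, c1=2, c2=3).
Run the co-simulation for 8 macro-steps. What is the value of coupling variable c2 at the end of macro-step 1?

macro 1: S0 reads c0=2 → after 2×micro: 3; S1 reads c2=3 → after 3×micro: 2; S2 reads c1=2 → after 1×micro: 17/2 ⇒ (c0=3, c1=2, c2=17/2)
macro 2: S0 reads c0=3 → after 2×micro: 2; S1 reads c2=17/2 → after 3×micro: 2; S2 reads c1=2 → after 1×micro: 67/4 ⇒ (c0=2, c1=2, c2=67/4)
macro 3: S0 reads c0=2 → after 2×micro: 3; S1 reads c2=67/4 → after 3×micro: 2; S2 reads c1=2 → after 1×micro: 233/8 ⇒ (c0=3, c1=2, c2=233/8)
macro 4: S0 reads c0=3 → after 2×micro: 2; S1 reads c2=233/8 → after 3×micro: 2; S2 reads c1=2 → after 1×micro: 763/16 ⇒ (c0=2, c1=2, c2=763/16)
macro 5: S0 reads c0=2 → after 2×micro: 3; S1 reads c2=763/16 → after 3×micro: 2; S2 reads c1=2 → after 1×micro: 2417/32 ⇒ (c0=3, c1=2, c2=2417/32)
macro 6: S0 reads c0=3 → after 2×micro: 2; S1 reads c2=2417/32 → after 3×micro: 2; S2 reads c1=2 → after 1×micro: 7507/64 ⇒ (c0=2, c1=2, c2=7507/64)
macro 7: S0 reads c0=2 → after 2×micro: 3; S1 reads c2=7507/64 → after 3×micro: 2; S2 reads c1=2 → after 1×micro: 23033/128 ⇒ (c0=3, c1=2, c2=23033/128)
macro 8: S0 reads c0=3 → after 2×micro: 2; S1 reads c2=23033/128 → after 3×micro: 2; S2 reads c1=2 → after 1×micro: 70123/256 ⇒ (c0=2, c1=2, c2=70123/256)

c2 at macro-step 1 = 17/2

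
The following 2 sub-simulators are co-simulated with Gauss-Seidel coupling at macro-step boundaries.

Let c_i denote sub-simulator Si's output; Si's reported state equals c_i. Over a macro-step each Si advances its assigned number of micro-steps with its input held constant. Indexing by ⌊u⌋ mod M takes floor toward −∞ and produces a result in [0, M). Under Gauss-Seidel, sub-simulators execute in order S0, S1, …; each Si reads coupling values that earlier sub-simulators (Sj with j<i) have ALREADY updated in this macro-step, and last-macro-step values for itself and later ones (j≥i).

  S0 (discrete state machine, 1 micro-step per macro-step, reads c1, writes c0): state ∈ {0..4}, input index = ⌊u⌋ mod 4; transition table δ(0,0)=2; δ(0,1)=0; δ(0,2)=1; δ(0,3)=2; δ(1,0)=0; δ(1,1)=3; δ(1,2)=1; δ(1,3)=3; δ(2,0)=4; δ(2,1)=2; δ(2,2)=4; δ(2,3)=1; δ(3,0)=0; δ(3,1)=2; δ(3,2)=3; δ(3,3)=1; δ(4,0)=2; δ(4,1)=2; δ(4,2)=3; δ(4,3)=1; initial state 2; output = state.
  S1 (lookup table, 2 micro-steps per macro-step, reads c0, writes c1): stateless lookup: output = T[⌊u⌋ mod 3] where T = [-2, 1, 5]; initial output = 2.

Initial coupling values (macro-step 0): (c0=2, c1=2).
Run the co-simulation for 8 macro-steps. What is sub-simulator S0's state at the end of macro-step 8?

S0 state at macro-step 8 = 2

macro 1: S0 reads c1=2 → after 1×micro: 4; S1 reads c0=4 → after 2×micro: 1 ⇒ (c0=4, c1=1)
macro 2: S0 reads c1=1 → after 1×micro: 2; S1 reads c0=2 → after 2×micro: 5 ⇒ (c0=2, c1=5)
macro 3: S0 reads c1=5 → after 1×micro: 2; S1 reads c0=2 → after 2×micro: 5 ⇒ (c0=2, c1=5)
macro 4: S0 reads c1=5 → after 1×micro: 2; S1 reads c0=2 → after 2×micro: 5 ⇒ (c0=2, c1=5)
macro 5: S0 reads c1=5 → after 1×micro: 2; S1 reads c0=2 → after 2×micro: 5 ⇒ (c0=2, c1=5)
macro 6: S0 reads c1=5 → after 1×micro: 2; S1 reads c0=2 → after 2×micro: 5 ⇒ (c0=2, c1=5)
macro 7: S0 reads c1=5 → after 1×micro: 2; S1 reads c0=2 → after 2×micro: 5 ⇒ (c0=2, c1=5)
macro 8: S0 reads c1=5 → after 1×micro: 2; S1 reads c0=2 → after 2×micro: 5 ⇒ (c0=2, c1=5)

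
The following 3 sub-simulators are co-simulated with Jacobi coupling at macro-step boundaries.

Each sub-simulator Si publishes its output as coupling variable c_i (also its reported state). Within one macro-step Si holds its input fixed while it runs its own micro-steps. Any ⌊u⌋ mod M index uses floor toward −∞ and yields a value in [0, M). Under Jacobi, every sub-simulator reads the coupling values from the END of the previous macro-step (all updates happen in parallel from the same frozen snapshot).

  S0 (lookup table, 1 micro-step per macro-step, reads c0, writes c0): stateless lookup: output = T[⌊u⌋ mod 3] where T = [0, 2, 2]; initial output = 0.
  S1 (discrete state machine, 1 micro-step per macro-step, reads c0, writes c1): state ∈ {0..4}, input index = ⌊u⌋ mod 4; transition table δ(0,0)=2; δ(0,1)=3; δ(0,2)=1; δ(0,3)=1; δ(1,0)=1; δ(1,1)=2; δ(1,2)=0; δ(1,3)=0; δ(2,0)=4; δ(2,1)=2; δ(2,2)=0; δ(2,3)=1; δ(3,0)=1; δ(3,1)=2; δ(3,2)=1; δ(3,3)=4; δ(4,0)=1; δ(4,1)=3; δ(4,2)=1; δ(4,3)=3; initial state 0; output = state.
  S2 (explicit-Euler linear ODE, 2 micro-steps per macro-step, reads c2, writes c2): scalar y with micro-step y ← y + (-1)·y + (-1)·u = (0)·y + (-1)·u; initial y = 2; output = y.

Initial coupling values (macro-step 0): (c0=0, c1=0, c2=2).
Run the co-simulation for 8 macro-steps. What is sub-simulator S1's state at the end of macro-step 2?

S1 state at macro-step 2 = 4

macro 1: S0 reads c0=0 → after 1×micro: 0; S1 reads c0=0 → after 1×micro: 2; S2 reads c2=2 → after 2×micro: -2 ⇒ (c0=0, c1=2, c2=-2)
macro 2: S0 reads c0=0 → after 1×micro: 0; S1 reads c0=0 → after 1×micro: 4; S2 reads c2=-2 → after 2×micro: 2 ⇒ (c0=0, c1=4, c2=2)
macro 3: S0 reads c0=0 → after 1×micro: 0; S1 reads c0=0 → after 1×micro: 1; S2 reads c2=2 → after 2×micro: -2 ⇒ (c0=0, c1=1, c2=-2)
macro 4: S0 reads c0=0 → after 1×micro: 0; S1 reads c0=0 → after 1×micro: 1; S2 reads c2=-2 → after 2×micro: 2 ⇒ (c0=0, c1=1, c2=2)
macro 5: S0 reads c0=0 → after 1×micro: 0; S1 reads c0=0 → after 1×micro: 1; S2 reads c2=2 → after 2×micro: -2 ⇒ (c0=0, c1=1, c2=-2)
macro 6: S0 reads c0=0 → after 1×micro: 0; S1 reads c0=0 → after 1×micro: 1; S2 reads c2=-2 → after 2×micro: 2 ⇒ (c0=0, c1=1, c2=2)
macro 7: S0 reads c0=0 → after 1×micro: 0; S1 reads c0=0 → after 1×micro: 1; S2 reads c2=2 → after 2×micro: -2 ⇒ (c0=0, c1=1, c2=-2)
macro 8: S0 reads c0=0 → after 1×micro: 0; S1 reads c0=0 → after 1×micro: 1; S2 reads c2=-2 → after 2×micro: 2 ⇒ (c0=0, c1=1, c2=2)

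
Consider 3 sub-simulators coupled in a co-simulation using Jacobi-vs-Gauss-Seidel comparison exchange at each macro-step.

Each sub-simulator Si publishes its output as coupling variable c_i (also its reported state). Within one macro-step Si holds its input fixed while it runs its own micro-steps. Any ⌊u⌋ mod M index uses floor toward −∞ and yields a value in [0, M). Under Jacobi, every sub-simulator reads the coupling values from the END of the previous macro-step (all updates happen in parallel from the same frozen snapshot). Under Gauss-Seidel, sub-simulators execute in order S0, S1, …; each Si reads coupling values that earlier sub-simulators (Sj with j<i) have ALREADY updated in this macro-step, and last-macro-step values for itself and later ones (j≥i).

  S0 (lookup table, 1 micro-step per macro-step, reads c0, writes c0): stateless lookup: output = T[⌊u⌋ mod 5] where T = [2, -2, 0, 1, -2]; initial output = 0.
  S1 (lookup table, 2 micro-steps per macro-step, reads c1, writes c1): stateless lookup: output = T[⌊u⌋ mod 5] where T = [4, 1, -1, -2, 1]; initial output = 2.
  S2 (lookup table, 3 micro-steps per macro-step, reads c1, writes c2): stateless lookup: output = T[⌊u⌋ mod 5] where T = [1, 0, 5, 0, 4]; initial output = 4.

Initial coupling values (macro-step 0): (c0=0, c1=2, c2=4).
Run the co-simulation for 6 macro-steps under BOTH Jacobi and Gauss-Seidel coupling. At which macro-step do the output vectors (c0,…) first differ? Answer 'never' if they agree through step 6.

[Jacobi] macro 1: S0 reads c0=0 → after 1×micro: 2; S1 reads c1=2 → after 2×micro: -1; S2 reads c1=2 → after 3×micro: 5 ⇒ (c0=2, c1=-1, c2=5)
[Jacobi] macro 2: S0 reads c0=2 → after 1×micro: 0; S1 reads c1=-1 → after 2×micro: 1; S2 reads c1=-1 → after 3×micro: 4 ⇒ (c0=0, c1=1, c2=4)
[Jacobi] macro 3: S0 reads c0=0 → after 1×micro: 2; S1 reads c1=1 → after 2×micro: 1; S2 reads c1=1 → after 3×micro: 0 ⇒ (c0=2, c1=1, c2=0)
[Jacobi] macro 4: S0 reads c0=2 → after 1×micro: 0; S1 reads c1=1 → after 2×micro: 1; S2 reads c1=1 → after 3×micro: 0 ⇒ (c0=0, c1=1, c2=0)
[Jacobi] macro 5: S0 reads c0=0 → after 1×micro: 2; S1 reads c1=1 → after 2×micro: 1; S2 reads c1=1 → after 3×micro: 0 ⇒ (c0=2, c1=1, c2=0)
[Jacobi] macro 6: S0 reads c0=2 → after 1×micro: 0; S1 reads c1=1 → after 2×micro: 1; S2 reads c1=1 → after 3×micro: 0 ⇒ (c0=0, c1=1, c2=0)
[Gauss-Seidel] macro 1: S0 reads c0=0 → after 1×micro: 2; S1 reads c1=2 → after 2×micro: -1; S2 reads c1=-1 → after 3×micro: 4 ⇒ (c0=2, c1=-1, c2=4)
[Gauss-Seidel] macro 2: S0 reads c0=2 → after 1×micro: 0; S1 reads c1=-1 → after 2×micro: 1; S2 reads c1=1 → after 3×micro: 0 ⇒ (c0=0, c1=1, c2=0)
[Gauss-Seidel] macro 3: S0 reads c0=0 → after 1×micro: 2; S1 reads c1=1 → after 2×micro: 1; S2 reads c1=1 → after 3×micro: 0 ⇒ (c0=2, c1=1, c2=0)
[Gauss-Seidel] macro 4: S0 reads c0=2 → after 1×micro: 0; S1 reads c1=1 → after 2×micro: 1; S2 reads c1=1 → after 3×micro: 0 ⇒ (c0=0, c1=1, c2=0)
[Gauss-Seidel] macro 5: S0 reads c0=0 → after 1×micro: 2; S1 reads c1=1 → after 2×micro: 1; S2 reads c1=1 → after 3×micro: 0 ⇒ (c0=2, c1=1, c2=0)
[Gauss-Seidel] macro 6: S0 reads c0=2 → after 1×micro: 0; S1 reads c1=1 → after 2×micro: 1; S2 reads c1=1 → after 3×micro: 0 ⇒ (c0=0, c1=1, c2=0)

first divergence at macro-step: 1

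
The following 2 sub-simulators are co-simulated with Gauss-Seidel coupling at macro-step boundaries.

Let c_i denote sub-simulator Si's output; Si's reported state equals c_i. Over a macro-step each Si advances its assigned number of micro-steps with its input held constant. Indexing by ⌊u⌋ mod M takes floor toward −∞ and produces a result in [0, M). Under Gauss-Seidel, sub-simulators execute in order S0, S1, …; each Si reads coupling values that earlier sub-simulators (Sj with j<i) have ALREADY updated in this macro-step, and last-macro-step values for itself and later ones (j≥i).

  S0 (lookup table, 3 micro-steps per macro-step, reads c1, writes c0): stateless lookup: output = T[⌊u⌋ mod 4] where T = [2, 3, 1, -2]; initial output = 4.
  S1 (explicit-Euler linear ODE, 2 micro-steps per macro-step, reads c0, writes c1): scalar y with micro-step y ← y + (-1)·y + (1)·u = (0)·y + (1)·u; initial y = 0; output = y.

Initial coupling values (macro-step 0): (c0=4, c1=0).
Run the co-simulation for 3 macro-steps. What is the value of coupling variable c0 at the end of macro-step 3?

macro 1: S0 reads c1=0 → after 3×micro: 2; S1 reads c0=2 → after 2×micro: 2 ⇒ (c0=2, c1=2)
macro 2: S0 reads c1=2 → after 3×micro: 1; S1 reads c0=1 → after 2×micro: 1 ⇒ (c0=1, c1=1)
macro 3: S0 reads c1=1 → after 3×micro: 3; S1 reads c0=3 → after 2×micro: 3 ⇒ (c0=3, c1=3)

c0 at macro-step 3 = 3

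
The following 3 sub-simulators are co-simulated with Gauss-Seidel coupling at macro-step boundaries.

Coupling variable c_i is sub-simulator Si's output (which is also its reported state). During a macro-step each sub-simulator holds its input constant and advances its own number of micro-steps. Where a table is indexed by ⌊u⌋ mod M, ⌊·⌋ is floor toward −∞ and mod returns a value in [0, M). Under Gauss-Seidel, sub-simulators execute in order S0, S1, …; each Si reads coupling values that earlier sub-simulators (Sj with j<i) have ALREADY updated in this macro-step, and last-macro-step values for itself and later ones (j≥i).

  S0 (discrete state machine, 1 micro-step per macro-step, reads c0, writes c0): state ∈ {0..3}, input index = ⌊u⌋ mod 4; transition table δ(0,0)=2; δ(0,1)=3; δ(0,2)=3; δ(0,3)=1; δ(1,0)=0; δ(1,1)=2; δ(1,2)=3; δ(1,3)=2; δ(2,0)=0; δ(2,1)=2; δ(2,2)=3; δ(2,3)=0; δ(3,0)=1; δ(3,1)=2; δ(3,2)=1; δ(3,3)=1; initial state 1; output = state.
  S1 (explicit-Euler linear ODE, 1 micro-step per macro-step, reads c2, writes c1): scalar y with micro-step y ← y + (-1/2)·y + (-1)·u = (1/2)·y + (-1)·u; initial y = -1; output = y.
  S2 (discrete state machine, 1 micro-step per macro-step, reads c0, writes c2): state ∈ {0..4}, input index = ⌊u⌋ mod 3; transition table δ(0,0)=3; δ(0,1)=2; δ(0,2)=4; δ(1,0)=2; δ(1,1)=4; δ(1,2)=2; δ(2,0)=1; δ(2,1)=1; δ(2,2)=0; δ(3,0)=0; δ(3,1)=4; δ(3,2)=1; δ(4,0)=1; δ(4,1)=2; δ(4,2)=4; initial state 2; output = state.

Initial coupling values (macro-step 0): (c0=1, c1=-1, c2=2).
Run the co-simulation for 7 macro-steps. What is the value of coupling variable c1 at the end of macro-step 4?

macro 1: S0 reads c0=1 → after 1×micro: 2; S1 reads c2=2 → after 1×micro: -5/2; S2 reads c0=2 → after 1×micro: 0 ⇒ (c0=2, c1=-5/2, c2=0)
macro 2: S0 reads c0=2 → after 1×micro: 3; S1 reads c2=0 → after 1×micro: -5/4; S2 reads c0=3 → after 1×micro: 3 ⇒ (c0=3, c1=-5/4, c2=3)
macro 3: S0 reads c0=3 → after 1×micro: 1; S1 reads c2=3 → after 1×micro: -29/8; S2 reads c0=1 → after 1×micro: 4 ⇒ (c0=1, c1=-29/8, c2=4)
macro 4: S0 reads c0=1 → after 1×micro: 2; S1 reads c2=4 → after 1×micro: -93/16; S2 reads c0=2 → after 1×micro: 4 ⇒ (c0=2, c1=-93/16, c2=4)
macro 5: S0 reads c0=2 → after 1×micro: 3; S1 reads c2=4 → after 1×micro: -221/32; S2 reads c0=3 → after 1×micro: 1 ⇒ (c0=3, c1=-221/32, c2=1)
macro 6: S0 reads c0=3 → after 1×micro: 1; S1 reads c2=1 → after 1×micro: -285/64; S2 reads c0=1 → after 1×micro: 4 ⇒ (c0=1, c1=-285/64, c2=4)
macro 7: S0 reads c0=1 → after 1×micro: 2; S1 reads c2=4 → after 1×micro: -797/128; S2 reads c0=2 → after 1×micro: 4 ⇒ (c0=2, c1=-797/128, c2=4)

c1 at macro-step 4 = -93/16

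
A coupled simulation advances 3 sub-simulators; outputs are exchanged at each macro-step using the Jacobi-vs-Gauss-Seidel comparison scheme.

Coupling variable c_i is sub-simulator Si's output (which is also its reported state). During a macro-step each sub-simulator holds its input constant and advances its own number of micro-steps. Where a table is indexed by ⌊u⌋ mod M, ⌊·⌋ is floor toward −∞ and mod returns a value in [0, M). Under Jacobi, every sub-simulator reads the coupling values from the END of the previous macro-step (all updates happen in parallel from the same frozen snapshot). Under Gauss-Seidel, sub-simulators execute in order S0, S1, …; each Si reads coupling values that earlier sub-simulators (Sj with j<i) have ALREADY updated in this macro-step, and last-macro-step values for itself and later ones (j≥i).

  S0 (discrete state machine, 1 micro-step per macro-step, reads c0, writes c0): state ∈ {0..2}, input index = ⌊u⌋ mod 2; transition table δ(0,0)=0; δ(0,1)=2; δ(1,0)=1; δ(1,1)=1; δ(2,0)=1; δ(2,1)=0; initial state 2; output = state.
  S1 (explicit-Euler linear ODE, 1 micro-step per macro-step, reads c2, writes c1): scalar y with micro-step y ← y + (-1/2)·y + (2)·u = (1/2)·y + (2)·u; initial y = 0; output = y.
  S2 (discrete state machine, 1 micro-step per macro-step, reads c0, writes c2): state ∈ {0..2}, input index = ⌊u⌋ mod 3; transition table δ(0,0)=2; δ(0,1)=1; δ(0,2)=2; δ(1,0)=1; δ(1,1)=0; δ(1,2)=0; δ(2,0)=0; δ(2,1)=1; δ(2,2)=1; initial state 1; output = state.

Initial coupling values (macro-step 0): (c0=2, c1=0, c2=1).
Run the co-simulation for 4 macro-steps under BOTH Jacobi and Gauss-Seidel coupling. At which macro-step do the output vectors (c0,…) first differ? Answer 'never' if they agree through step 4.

[Jacobi] macro 1: S0 reads c0=2 → after 1×micro: 1; S1 reads c2=1 → after 1×micro: 2; S2 reads c0=2 → after 1×micro: 0 ⇒ (c0=1, c1=2, c2=0)
[Jacobi] macro 2: S0 reads c0=1 → after 1×micro: 1; S1 reads c2=0 → after 1×micro: 1; S2 reads c0=1 → after 1×micro: 1 ⇒ (c0=1, c1=1, c2=1)
[Jacobi] macro 3: S0 reads c0=1 → after 1×micro: 1; S1 reads c2=1 → after 1×micro: 5/2; S2 reads c0=1 → after 1×micro: 0 ⇒ (c0=1, c1=5/2, c2=0)
[Jacobi] macro 4: S0 reads c0=1 → after 1×micro: 1; S1 reads c2=0 → after 1×micro: 5/4; S2 reads c0=1 → after 1×micro: 1 ⇒ (c0=1, c1=5/4, c2=1)
[Gauss-Seidel] macro 1: S0 reads c0=2 → after 1×micro: 1; S1 reads c2=1 → after 1×micro: 2; S2 reads c0=1 → after 1×micro: 0 ⇒ (c0=1, c1=2, c2=0)
[Gauss-Seidel] macro 2: S0 reads c0=1 → after 1×micro: 1; S1 reads c2=0 → after 1×micro: 1; S2 reads c0=1 → after 1×micro: 1 ⇒ (c0=1, c1=1, c2=1)
[Gauss-Seidel] macro 3: S0 reads c0=1 → after 1×micro: 1; S1 reads c2=1 → after 1×micro: 5/2; S2 reads c0=1 → after 1×micro: 0 ⇒ (c0=1, c1=5/2, c2=0)
[Gauss-Seidel] macro 4: S0 reads c0=1 → after 1×micro: 1; S1 reads c2=0 → after 1×micro: 5/4; S2 reads c0=1 → after 1×micro: 1 ⇒ (c0=1, c1=5/4, c2=1)

first divergence at macro-step: never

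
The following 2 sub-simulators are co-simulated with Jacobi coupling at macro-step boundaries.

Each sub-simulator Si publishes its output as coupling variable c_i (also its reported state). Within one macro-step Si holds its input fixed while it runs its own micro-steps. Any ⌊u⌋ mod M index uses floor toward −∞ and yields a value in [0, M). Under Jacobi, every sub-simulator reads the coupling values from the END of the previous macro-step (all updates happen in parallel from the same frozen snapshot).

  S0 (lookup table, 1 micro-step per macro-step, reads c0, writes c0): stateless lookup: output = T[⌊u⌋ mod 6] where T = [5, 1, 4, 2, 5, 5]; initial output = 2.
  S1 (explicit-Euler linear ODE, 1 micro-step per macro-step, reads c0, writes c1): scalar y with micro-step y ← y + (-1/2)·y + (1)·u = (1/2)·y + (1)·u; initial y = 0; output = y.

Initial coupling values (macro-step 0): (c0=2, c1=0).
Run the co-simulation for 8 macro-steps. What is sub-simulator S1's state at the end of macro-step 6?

macro 1: S0 reads c0=2 → after 1×micro: 4; S1 reads c0=2 → after 1×micro: 2 ⇒ (c0=4, c1=2)
macro 2: S0 reads c0=4 → after 1×micro: 5; S1 reads c0=4 → after 1×micro: 5 ⇒ (c0=5, c1=5)
macro 3: S0 reads c0=5 → after 1×micro: 5; S1 reads c0=5 → after 1×micro: 15/2 ⇒ (c0=5, c1=15/2)
macro 4: S0 reads c0=5 → after 1×micro: 5; S1 reads c0=5 → after 1×micro: 35/4 ⇒ (c0=5, c1=35/4)
macro 5: S0 reads c0=5 → after 1×micro: 5; S1 reads c0=5 → after 1×micro: 75/8 ⇒ (c0=5, c1=75/8)
macro 6: S0 reads c0=5 → after 1×micro: 5; S1 reads c0=5 → after 1×micro: 155/16 ⇒ (c0=5, c1=155/16)
macro 7: S0 reads c0=5 → after 1×micro: 5; S1 reads c0=5 → after 1×micro: 315/32 ⇒ (c0=5, c1=315/32)
macro 8: S0 reads c0=5 → after 1×micro: 5; S1 reads c0=5 → after 1×micro: 635/64 ⇒ (c0=5, c1=635/64)

S1 state at macro-step 6 = 155/16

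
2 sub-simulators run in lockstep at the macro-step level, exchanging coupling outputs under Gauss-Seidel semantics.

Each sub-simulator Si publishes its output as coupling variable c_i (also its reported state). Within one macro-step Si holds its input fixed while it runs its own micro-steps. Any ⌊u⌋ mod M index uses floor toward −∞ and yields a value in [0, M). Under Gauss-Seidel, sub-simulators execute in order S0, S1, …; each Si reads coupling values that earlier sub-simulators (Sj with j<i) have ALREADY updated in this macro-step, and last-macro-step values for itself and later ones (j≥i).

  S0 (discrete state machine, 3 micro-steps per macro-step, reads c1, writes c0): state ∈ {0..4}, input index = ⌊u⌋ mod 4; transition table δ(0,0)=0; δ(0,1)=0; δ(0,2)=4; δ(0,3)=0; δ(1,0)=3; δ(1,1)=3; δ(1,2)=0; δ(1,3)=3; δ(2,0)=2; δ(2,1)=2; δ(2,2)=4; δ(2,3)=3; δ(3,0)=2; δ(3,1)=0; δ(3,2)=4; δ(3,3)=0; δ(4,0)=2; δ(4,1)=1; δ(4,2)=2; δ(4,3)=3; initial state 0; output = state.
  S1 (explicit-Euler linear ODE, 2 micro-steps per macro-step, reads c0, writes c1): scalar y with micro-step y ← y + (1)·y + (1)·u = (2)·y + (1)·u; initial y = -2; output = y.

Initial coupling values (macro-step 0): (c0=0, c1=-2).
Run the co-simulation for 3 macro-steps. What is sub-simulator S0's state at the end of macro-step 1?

macro 1: S0 reads c1=-2 → after 3×micro: 4; S1 reads c0=4 → after 2×micro: 4 ⇒ (c0=4, c1=4)
macro 2: S0 reads c1=4 → after 3×micro: 2; S1 reads c0=2 → after 2×micro: 22 ⇒ (c0=2, c1=22)
macro 3: S0 reads c1=22 → after 3×micro: 4; S1 reads c0=4 → after 2×micro: 100 ⇒ (c0=4, c1=100)

S0 state at macro-step 1 = 4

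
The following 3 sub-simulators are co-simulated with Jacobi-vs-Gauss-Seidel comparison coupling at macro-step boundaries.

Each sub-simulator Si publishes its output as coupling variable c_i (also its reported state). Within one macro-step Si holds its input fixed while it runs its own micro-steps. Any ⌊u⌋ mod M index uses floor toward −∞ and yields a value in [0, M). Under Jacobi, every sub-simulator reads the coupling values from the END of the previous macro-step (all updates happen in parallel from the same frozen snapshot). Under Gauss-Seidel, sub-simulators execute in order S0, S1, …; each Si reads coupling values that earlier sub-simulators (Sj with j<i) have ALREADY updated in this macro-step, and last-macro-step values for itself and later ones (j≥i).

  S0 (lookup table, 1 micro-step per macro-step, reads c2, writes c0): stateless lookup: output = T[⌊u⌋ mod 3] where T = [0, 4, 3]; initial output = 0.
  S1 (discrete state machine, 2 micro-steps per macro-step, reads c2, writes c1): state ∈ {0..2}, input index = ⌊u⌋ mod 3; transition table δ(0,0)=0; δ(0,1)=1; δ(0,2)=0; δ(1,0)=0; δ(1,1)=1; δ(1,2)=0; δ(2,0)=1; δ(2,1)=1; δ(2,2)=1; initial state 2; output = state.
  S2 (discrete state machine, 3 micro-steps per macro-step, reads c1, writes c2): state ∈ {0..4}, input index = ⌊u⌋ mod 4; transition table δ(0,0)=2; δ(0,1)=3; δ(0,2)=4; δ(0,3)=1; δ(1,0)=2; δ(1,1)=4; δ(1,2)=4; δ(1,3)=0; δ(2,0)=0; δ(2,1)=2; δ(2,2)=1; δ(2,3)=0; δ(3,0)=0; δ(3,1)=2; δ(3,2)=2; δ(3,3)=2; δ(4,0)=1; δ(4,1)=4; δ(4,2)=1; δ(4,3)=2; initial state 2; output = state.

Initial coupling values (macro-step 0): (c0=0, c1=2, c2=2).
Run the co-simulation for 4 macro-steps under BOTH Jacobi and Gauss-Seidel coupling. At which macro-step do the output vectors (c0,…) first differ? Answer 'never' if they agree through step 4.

first divergence at macro-step: 1

[Jacobi] macro 1: S0 reads c2=2 → after 1×micro: 3; S1 reads c2=2 → after 2×micro: 0; S2 reads c1=2 → after 3×micro: 1 ⇒ (c0=3, c1=0, c2=1)
[Jacobi] macro 2: S0 reads c2=1 → after 1×micro: 4; S1 reads c2=1 → after 2×micro: 1; S2 reads c1=0 → after 3×micro: 2 ⇒ (c0=4, c1=1, c2=2)
[Jacobi] macro 3: S0 reads c2=2 → after 1×micro: 3; S1 reads c2=2 → after 2×micro: 0; S2 reads c1=1 → after 3×micro: 2 ⇒ (c0=3, c1=0, c2=2)
[Jacobi] macro 4: S0 reads c2=2 → after 1×micro: 3; S1 reads c2=2 → after 2×micro: 0; S2 reads c1=0 → after 3×micro: 0 ⇒ (c0=3, c1=0, c2=0)
[Gauss-Seidel] macro 1: S0 reads c2=2 → after 1×micro: 3; S1 reads c2=2 → after 2×micro: 0; S2 reads c1=0 → after 3×micro: 0 ⇒ (c0=3, c1=0, c2=0)
[Gauss-Seidel] macro 2: S0 reads c2=0 → after 1×micro: 0; S1 reads c2=0 → after 2×micro: 0; S2 reads c1=0 → after 3×micro: 2 ⇒ (c0=0, c1=0, c2=2)
[Gauss-Seidel] macro 3: S0 reads c2=2 → after 1×micro: 3; S1 reads c2=2 → after 2×micro: 0; S2 reads c1=0 → after 3×micro: 0 ⇒ (c0=3, c1=0, c2=0)
[Gauss-Seidel] macro 4: S0 reads c2=0 → after 1×micro: 0; S1 reads c2=0 → after 2×micro: 0; S2 reads c1=0 → after 3×micro: 2 ⇒ (c0=0, c1=0, c2=2)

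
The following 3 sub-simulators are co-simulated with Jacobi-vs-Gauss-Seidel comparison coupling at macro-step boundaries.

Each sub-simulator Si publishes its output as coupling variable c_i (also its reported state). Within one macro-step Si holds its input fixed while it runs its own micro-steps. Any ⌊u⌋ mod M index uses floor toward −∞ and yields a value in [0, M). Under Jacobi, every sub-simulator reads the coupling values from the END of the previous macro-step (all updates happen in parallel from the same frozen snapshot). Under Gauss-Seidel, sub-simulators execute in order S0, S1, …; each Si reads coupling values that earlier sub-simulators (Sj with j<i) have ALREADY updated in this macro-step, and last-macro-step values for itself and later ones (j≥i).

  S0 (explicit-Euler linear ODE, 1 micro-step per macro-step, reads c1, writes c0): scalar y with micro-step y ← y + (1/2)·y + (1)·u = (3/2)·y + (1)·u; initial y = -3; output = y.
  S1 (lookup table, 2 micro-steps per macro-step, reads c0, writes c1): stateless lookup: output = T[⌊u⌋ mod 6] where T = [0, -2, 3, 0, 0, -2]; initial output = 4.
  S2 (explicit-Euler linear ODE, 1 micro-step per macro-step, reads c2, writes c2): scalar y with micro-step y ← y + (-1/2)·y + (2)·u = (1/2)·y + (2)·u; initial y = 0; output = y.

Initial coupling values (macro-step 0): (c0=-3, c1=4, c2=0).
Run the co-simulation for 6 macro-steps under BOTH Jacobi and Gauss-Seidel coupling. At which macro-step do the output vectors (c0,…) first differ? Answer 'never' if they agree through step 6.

first divergence at macro-step: 1

[Jacobi] macro 1: S0 reads c1=4 → after 1×micro: -1/2; S1 reads c0=-3 → after 2×micro: 0; S2 reads c2=0 → after 1×micro: 0 ⇒ (c0=-1/2, c1=0, c2=0)
[Jacobi] macro 2: S0 reads c1=0 → after 1×micro: -3/4; S1 reads c0=-1/2 → after 2×micro: -2; S2 reads c2=0 → after 1×micro: 0 ⇒ (c0=-3/4, c1=-2, c2=0)
[Jacobi] macro 3: S0 reads c1=-2 → after 1×micro: -25/8; S1 reads c0=-3/4 → after 2×micro: -2; S2 reads c2=0 → after 1×micro: 0 ⇒ (c0=-25/8, c1=-2, c2=0)
[Jacobi] macro 4: S0 reads c1=-2 → after 1×micro: -107/16; S1 reads c0=-25/8 → after 2×micro: 3; S2 reads c2=0 → after 1×micro: 0 ⇒ (c0=-107/16, c1=3, c2=0)
[Jacobi] macro 5: S0 reads c1=3 → after 1×micro: -225/32; S1 reads c0=-107/16 → after 2×micro: -2; S2 reads c2=0 → after 1×micro: 0 ⇒ (c0=-225/32, c1=-2, c2=0)
[Jacobi] macro 6: S0 reads c1=-2 → after 1×micro: -803/64; S1 reads c0=-225/32 → after 2×micro: 0; S2 reads c2=0 → after 1×micro: 0 ⇒ (c0=-803/64, c1=0, c2=0)
[Gauss-Seidel] macro 1: S0 reads c1=4 → after 1×micro: -1/2; S1 reads c0=-1/2 → after 2×micro: -2; S2 reads c2=0 → after 1×micro: 0 ⇒ (c0=-1/2, c1=-2, c2=0)
[Gauss-Seidel] macro 2: S0 reads c1=-2 → after 1×micro: -11/4; S1 reads c0=-11/4 → after 2×micro: 0; S2 reads c2=0 → after 1×micro: 0 ⇒ (c0=-11/4, c1=0, c2=0)
[Gauss-Seidel] macro 3: S0 reads c1=0 → after 1×micro: -33/8; S1 reads c0=-33/8 → after 2×micro: -2; S2 reads c2=0 → after 1×micro: 0 ⇒ (c0=-33/8, c1=-2, c2=0)
[Gauss-Seidel] macro 4: S0 reads c1=-2 → after 1×micro: -131/16; S1 reads c0=-131/16 → after 2×micro: 0; S2 reads c2=0 → after 1×micro: 0 ⇒ (c0=-131/16, c1=0, c2=0)
[Gauss-Seidel] macro 5: S0 reads c1=0 → after 1×micro: -393/32; S1 reads c0=-393/32 → after 2×micro: -2; S2 reads c2=0 → after 1×micro: 0 ⇒ (c0=-393/32, c1=-2, c2=0)
[Gauss-Seidel] macro 6: S0 reads c1=-2 → after 1×micro: -1307/64; S1 reads c0=-1307/64 → after 2×micro: 0; S2 reads c2=0 → after 1×micro: 0 ⇒ (c0=-1307/64, c1=0, c2=0)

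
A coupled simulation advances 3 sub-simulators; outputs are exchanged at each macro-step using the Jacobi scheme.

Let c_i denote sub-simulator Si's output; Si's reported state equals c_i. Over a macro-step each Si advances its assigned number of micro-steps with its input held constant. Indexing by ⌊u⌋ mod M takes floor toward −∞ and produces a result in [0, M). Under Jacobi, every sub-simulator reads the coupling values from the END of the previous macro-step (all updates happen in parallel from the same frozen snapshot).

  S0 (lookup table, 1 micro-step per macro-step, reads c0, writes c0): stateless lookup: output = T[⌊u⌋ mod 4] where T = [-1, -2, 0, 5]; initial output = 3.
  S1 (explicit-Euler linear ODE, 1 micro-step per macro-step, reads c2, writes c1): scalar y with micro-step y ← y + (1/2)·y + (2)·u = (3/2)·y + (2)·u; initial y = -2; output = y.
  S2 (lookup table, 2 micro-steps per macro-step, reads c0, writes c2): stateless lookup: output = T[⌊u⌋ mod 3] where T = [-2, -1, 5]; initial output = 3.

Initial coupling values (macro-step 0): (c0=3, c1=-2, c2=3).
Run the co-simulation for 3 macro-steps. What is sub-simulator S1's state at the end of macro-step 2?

macro 1: S0 reads c0=3 → after 1×micro: 5; S1 reads c2=3 → after 1×micro: 3; S2 reads c0=3 → after 2×micro: -2 ⇒ (c0=5, c1=3, c2=-2)
macro 2: S0 reads c0=5 → after 1×micro: -2; S1 reads c2=-2 → after 1×micro: 1/2; S2 reads c0=5 → after 2×micro: 5 ⇒ (c0=-2, c1=1/2, c2=5)
macro 3: S0 reads c0=-2 → after 1×micro: 0; S1 reads c2=5 → after 1×micro: 43/4; S2 reads c0=-2 → after 2×micro: -1 ⇒ (c0=0, c1=43/4, c2=-1)

S1 state at macro-step 2 = 1/2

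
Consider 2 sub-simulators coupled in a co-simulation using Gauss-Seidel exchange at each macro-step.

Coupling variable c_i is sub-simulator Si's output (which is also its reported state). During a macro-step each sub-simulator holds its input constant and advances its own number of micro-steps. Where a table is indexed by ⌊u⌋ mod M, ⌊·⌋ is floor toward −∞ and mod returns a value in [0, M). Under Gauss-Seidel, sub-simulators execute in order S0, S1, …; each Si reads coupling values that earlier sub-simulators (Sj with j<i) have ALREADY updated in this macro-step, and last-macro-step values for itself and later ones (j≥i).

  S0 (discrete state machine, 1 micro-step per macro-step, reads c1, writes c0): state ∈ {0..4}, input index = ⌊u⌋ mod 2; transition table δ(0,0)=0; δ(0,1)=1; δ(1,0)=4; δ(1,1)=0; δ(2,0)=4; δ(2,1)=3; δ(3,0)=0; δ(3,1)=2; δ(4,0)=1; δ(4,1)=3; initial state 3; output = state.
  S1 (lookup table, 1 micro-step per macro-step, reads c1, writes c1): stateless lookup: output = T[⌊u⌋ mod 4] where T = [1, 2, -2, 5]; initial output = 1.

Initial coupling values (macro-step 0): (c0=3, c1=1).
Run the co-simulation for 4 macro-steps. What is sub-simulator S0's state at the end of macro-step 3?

S0 state at macro-step 3 = 1

macro 1: S0 reads c1=1 → after 1×micro: 2; S1 reads c1=1 → after 1×micro: 2 ⇒ (c0=2, c1=2)
macro 2: S0 reads c1=2 → after 1×micro: 4; S1 reads c1=2 → after 1×micro: -2 ⇒ (c0=4, c1=-2)
macro 3: S0 reads c1=-2 → after 1×micro: 1; S1 reads c1=-2 → after 1×micro: -2 ⇒ (c0=1, c1=-2)
macro 4: S0 reads c1=-2 → after 1×micro: 4; S1 reads c1=-2 → after 1×micro: -2 ⇒ (c0=4, c1=-2)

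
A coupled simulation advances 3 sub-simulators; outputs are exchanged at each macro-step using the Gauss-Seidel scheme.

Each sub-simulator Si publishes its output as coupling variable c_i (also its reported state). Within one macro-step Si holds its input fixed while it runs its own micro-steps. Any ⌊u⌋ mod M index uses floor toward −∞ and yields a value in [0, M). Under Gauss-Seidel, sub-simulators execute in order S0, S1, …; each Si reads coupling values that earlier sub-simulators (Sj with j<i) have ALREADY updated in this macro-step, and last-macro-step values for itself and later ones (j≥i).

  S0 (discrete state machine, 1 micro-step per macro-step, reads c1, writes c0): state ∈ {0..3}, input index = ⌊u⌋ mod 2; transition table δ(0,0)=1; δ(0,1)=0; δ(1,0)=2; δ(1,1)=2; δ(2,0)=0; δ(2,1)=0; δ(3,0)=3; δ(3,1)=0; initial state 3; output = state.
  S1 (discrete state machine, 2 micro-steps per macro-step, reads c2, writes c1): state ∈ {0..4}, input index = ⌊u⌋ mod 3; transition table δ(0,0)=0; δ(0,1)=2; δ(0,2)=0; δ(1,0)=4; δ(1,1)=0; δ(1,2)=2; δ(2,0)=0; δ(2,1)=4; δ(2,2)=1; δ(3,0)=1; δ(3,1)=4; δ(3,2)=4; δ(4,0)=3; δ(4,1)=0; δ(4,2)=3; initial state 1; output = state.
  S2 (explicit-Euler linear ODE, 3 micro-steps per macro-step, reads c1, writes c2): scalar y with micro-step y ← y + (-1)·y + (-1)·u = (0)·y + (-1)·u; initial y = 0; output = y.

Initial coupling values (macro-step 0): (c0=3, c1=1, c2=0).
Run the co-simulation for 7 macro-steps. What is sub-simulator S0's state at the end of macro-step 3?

S0 state at macro-step 3 = 1

macro 1: S0 reads c1=1 → after 1×micro: 0; S1 reads c2=0 → after 2×micro: 3; S2 reads c1=3 → after 3×micro: -3 ⇒ (c0=0, c1=3, c2=-3)
macro 2: S0 reads c1=3 → after 1×micro: 0; S1 reads c2=-3 → after 2×micro: 4; S2 reads c1=4 → after 3×micro: -4 ⇒ (c0=0, c1=4, c2=-4)
macro 3: S0 reads c1=4 → after 1×micro: 1; S1 reads c2=-4 → after 2×micro: 4; S2 reads c1=4 → after 3×micro: -4 ⇒ (c0=1, c1=4, c2=-4)
macro 4: S0 reads c1=4 → after 1×micro: 2; S1 reads c2=-4 → after 2×micro: 4; S2 reads c1=4 → after 3×micro: -4 ⇒ (c0=2, c1=4, c2=-4)
macro 5: S0 reads c1=4 → after 1×micro: 0; S1 reads c2=-4 → after 2×micro: 4; S2 reads c1=4 → after 3×micro: -4 ⇒ (c0=0, c1=4, c2=-4)
macro 6: S0 reads c1=4 → after 1×micro: 1; S1 reads c2=-4 → after 2×micro: 4; S2 reads c1=4 → after 3×micro: -4 ⇒ (c0=1, c1=4, c2=-4)
macro 7: S0 reads c1=4 → after 1×micro: 2; S1 reads c2=-4 → after 2×micro: 4; S2 reads c1=4 → after 3×micro: -4 ⇒ (c0=2, c1=4, c2=-4)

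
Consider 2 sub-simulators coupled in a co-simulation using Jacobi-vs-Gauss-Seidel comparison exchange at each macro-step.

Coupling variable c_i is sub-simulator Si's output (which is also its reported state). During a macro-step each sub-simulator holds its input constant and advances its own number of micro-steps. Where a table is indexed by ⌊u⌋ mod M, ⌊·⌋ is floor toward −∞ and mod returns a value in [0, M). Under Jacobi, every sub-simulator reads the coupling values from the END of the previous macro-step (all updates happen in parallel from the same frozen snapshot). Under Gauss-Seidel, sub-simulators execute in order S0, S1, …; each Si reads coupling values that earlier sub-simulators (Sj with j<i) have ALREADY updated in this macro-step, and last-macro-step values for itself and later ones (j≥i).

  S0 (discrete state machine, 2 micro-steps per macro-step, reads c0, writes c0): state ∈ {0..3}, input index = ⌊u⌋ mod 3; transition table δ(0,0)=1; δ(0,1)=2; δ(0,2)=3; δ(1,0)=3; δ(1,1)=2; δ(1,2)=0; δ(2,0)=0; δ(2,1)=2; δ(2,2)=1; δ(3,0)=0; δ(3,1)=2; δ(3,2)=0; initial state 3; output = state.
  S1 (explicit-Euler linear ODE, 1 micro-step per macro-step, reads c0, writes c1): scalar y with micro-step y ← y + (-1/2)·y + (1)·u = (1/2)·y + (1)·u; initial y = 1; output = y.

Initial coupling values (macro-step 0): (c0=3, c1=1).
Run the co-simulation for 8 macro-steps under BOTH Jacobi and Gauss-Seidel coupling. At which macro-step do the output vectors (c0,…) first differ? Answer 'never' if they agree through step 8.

[Jacobi] macro 1: S0 reads c0=3 → after 2×micro: 1; S1 reads c0=3 → after 1×micro: 7/2 ⇒ (c0=1, c1=7/2)
[Jacobi] macro 2: S0 reads c0=1 → after 2×micro: 2; S1 reads c0=1 → after 1×micro: 11/4 ⇒ (c0=2, c1=11/4)
[Jacobi] macro 3: S0 reads c0=2 → after 2×micro: 0; S1 reads c0=2 → after 1×micro: 27/8 ⇒ (c0=0, c1=27/8)
[Jacobi] macro 4: S0 reads c0=0 → after 2×micro: 3; S1 reads c0=0 → after 1×micro: 27/16 ⇒ (c0=3, c1=27/16)
[Jacobi] macro 5: S0 reads c0=3 → after 2×micro: 1; S1 reads c0=3 → after 1×micro: 123/32 ⇒ (c0=1, c1=123/32)
[Jacobi] macro 6: S0 reads c0=1 → after 2×micro: 2; S1 reads c0=1 → after 1×micro: 187/64 ⇒ (c0=2, c1=187/64)
[Jacobi] macro 7: S0 reads c0=2 → after 2×micro: 0; S1 reads c0=2 → after 1×micro: 443/128 ⇒ (c0=0, c1=443/128)
[Jacobi] macro 8: S0 reads c0=0 → after 2×micro: 3; S1 reads c0=0 → after 1×micro: 443/256 ⇒ (c0=3, c1=443/256)
[Gauss-Seidel] macro 1: S0 reads c0=3 → after 2×micro: 1; S1 reads c0=1 → after 1×micro: 3/2 ⇒ (c0=1, c1=3/2)
[Gauss-Seidel] macro 2: S0 reads c0=1 → after 2×micro: 2; S1 reads c0=2 → after 1×micro: 11/4 ⇒ (c0=2, c1=11/4)
[Gauss-Seidel] macro 3: S0 reads c0=2 → after 2×micro: 0; S1 reads c0=0 → after 1×micro: 11/8 ⇒ (c0=0, c1=11/8)
[Gauss-Seidel] macro 4: S0 reads c0=0 → after 2×micro: 3; S1 reads c0=3 → after 1×micro: 59/16 ⇒ (c0=3, c1=59/16)
[Gauss-Seidel] macro 5: S0 reads c0=3 → after 2×micro: 1; S1 reads c0=1 → after 1×micro: 91/32 ⇒ (c0=1, c1=91/32)
[Gauss-Seidel] macro 6: S0 reads c0=1 → after 2×micro: 2; S1 reads c0=2 → after 1×micro: 219/64 ⇒ (c0=2, c1=219/64)
[Gauss-Seidel] macro 7: S0 reads c0=2 → after 2×micro: 0; S1 reads c0=0 → after 1×micro: 219/128 ⇒ (c0=0, c1=219/128)
[Gauss-Seidel] macro 8: S0 reads c0=0 → after 2×micro: 3; S1 reads c0=3 → after 1×micro: 987/256 ⇒ (c0=3, c1=987/256)

first divergence at macro-step: 1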